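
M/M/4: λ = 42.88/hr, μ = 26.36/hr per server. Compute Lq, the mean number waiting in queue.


a = λ/μ = 1.6267; ρ = a/4 = 0.4067
P₀ = 0.193838
Lq = P₀·a^c·ρ / (c!·(1−ρ)²) = 0.193838·7.00225·0.4067/(24·0.35203)
= 0.06533

Final: 0.06533


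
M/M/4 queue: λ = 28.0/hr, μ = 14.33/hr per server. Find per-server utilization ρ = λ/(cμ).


ρ = λ/(cμ) = 28.0/(4·14.33) = 28.0/57.32 = 0.4885

Final: 0.4885


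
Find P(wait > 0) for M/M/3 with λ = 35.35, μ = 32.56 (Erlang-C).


a = λ/μ = 1.0857; ρ = a/3 = 0.3619
P₀ = 0.332303 (from M/M/c formula)
C(c,a) = [a^c/(c!(1−ρ))]·P₀ = [1.27972/(6·0.6381)]·0.332303
= 0.33425·0.332303 = 0.111073

Final: 0.111073


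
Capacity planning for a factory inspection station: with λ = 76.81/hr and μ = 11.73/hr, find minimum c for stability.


Stability requires cμ > λ ⇔ c > λ/μ.
λ/μ = 76.81/11.73 = 6.5482
Minimum integer c = ⌊6.5482⌋ + 1 = 7
Check: 7·11.73 = 82.11 > 76.81, while 6·11.73 = 70.38 ≤ 76.81

Final: 7 servers


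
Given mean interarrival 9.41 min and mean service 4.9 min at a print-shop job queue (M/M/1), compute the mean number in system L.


λ = 60/9.41 = 6.3762 /hr
μ = 60/4.9 = 12.2449 /hr
ρ = λ/μ = 6.3762/12.2449 = 0.5207
L = ρ/(1−ρ) = 0.5207/0.4793 = 1.0865

Final: 1.0865


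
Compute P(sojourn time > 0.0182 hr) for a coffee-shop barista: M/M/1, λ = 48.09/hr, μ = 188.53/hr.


W ~ Exponential(μ−λ) for M/M/1.
μ − λ = 188.53 − 48.09 = 140.4400
P(W > t) = e^{−(μ−λ)t} = e^{−2.5560} = 0.077614

Final: 0.077614


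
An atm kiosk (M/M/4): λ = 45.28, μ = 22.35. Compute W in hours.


a = 2.0260; ρ = 0.5065; P₀ = 0.126800
Lq = P₀·a^c·ρ/(c!(1−ρ)²) = 0.18510
Wq = Lq/λ = 0.18510/45.28 = 0.004088 hr
W = Wq + 1/μ = 0.004088 + 0.04474 = 0.04883 hr

Final: 0.04883 hr


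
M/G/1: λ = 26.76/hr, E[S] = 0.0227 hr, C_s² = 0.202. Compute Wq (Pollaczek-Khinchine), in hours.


ρ = λ·E[S] = 26.76·0.0227 = 0.6075
E[S²] = E[S]²(1+C_s²) = 0.0227²·(1+0.202) = 0.0006194
Wq = λ·E[S²]/(2(1−ρ)) = 26.76·0.0006194/(2·0.3925) = 0.02111 hr

Final: 0.02111 hr


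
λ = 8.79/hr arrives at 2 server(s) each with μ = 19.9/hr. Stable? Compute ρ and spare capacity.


Total capacity cμ = 2·19.9 = 39.80/hr
ρ = λ/(cμ) = 8.79/39.80 = 0.2209
Stable ⇔ ρ < 1: YES
Spare capacity = cμ − λ = 39.80 − 8.79 = 31.01/hr

Final: ρ = 0.2209; stable; margin = 31.01/hr


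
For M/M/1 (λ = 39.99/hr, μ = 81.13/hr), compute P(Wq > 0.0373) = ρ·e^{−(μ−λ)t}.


ρ = 39.99/81.13 = 0.4929
P(Wq > t) = ρ·e^{−(μ−λ)t} = 0.4929·e^{−1.5345}
= 0.4929·0.215559 = 0.106252

Final: 0.106252


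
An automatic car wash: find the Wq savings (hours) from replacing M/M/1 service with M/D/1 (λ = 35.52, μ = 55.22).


ρ = 35.52/55.22 = 0.6432
Wq(M/M/1) = ρ/(μ−λ) = 0.6432/19.70 = 0.03265 hr
Wq(M/D/1) = ρ/(2(μ−λ)) = 0.01633 hr
Savings = 0.03265 − 0.01633 = 0.01633 hr

Final: 0.01633 hr


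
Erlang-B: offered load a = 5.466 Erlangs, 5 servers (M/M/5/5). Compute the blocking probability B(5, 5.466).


B(c,a) = (a^c/c!) / Σ_{k=0}^{c} a^k/k!
a^5/5! = 40.659955
Σ terms (k=0..5): 1.00000 + 5.46600 + 14.93858 + 27.21809 + 37.19352 + 40.65995 = 126.476141
B = 40.659955/126.476141 = 0.321483

Final: 0.321483


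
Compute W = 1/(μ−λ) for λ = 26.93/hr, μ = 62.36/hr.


W = 1/(μ−λ) = 1/(62.36 − 26.93) = 1/35.43 = 0.02822 hr

Final: 0.02822 hr


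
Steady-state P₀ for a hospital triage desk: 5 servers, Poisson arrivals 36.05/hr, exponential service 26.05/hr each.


a = λ/μ = 36.05/26.05 = 1.3839; ρ = a/c = 0.2768
Σ_{k=0}^{4} a^k/k! (terms k=0..4) = 1.00000 + 1.38388 + 0.95756 + 0.44171 + 0.15282 = 3.93597
Tail: a^5/(5!(1−ρ)) = 5.07560/(120·0.7232) = 0.05848
P₀ = 1/(3.93597 + 0.05848) = 1/3.99445 = 0.250347

Final: 0.250347


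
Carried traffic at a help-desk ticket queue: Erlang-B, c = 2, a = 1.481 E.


B(2,1.481) = 0.306534 (Erlang-B)
Carried load = a(1 − B) = 1.481·(1 − 0.306534) = 1.481·0.693466 = 1.0270 E

Final: 1.0270 Erlangs


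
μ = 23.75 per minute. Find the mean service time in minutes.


Mean service time = 1/μ = 1/23.75 minute = 0.04211 minute
In minutes: 0.04211 × 1 = 0.04211 min

Final: 0.04211 min


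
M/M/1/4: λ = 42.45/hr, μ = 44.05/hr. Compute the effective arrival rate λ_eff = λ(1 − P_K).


ρ = 0.9637; P_K = (1−ρ)ρ^4/(1−ρ^5) = 0.185481
λ_eff = λ(1 − P_K) = 42.45·(1 − 0.185481) = 42.45·0.814519 = 34.5763 /hr

Final: 34.5763 /hr


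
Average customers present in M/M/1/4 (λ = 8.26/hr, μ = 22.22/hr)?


ρ = 8.26/22.22 = 0.3717
L = ρ[1 − (K+1)ρ^K + Kρ^(K+1)] / [(1−ρ)(1−ρ^(K+1))]
Numerator: 0.3717·(1 − 5·0.019096 + 4·0.007099) = 0.346799
Denominator: (0.6283)·(0.992901) = 0.623803
L = 0.346799/0.623803 = 0.5559

Final: 0.5559


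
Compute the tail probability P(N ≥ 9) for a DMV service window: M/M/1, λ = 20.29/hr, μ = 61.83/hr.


ρ = 20.29/61.83 = 0.3282
P(N ≥ n) = ρ^n = 0.3282^9 = 0.00004413

Final: 0.00004413


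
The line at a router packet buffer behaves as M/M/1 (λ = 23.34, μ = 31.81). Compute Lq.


ρ = 23.34/31.81 = 0.7337
Lq = ρ²/(1−ρ) = 0.5384/0.2663 = 2.0219

Final: 2.0219


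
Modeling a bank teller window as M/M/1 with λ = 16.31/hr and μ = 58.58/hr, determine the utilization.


ρ = λ/μ = 16.31/58.58 = 0.2784

Final: 0.2784


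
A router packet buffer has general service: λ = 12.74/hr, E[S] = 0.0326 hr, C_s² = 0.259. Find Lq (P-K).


ρ = λ·E[S] = 12.74·0.0326 = 0.4153
Lq = ρ²(1+C_s²)/(2(1−ρ)) = 0.1725·(1+0.259)/(2·0.5847)
= 0.1725·1.2590/1.1694 = 0.18572

Final: 0.18572


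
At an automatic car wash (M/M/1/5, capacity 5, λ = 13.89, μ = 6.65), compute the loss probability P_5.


ρ = λ/μ = 13.89/6.65 = 2.0887
P_K = (1−ρ)ρ^K/(1−ρ^(K+1)) = (-1.0887·39.756029)/(1 − 83.039285)
= -43.283256/-82.039285 = 0.527592

Final: 0.527592


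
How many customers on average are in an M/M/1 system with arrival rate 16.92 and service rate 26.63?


ρ = λ/μ = 16.92/26.63 = 0.6354
L = ρ/(1−ρ) = 0.6354/(1 − 0.6354) = 0.6354/0.3646 = 1.7425

Final: 1.7425


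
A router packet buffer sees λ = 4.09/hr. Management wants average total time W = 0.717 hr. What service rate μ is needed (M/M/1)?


W = 1/(μ−λ) ⇒ μ − λ = 1/W = 1/0.717 = 1.3947
μ = λ + 1/W = 4.09 + 1.3947 = 5.4847 per hr

Final: 5.4847 /hr


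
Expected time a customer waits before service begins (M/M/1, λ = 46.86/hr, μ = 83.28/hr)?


ρ = 46.86/83.28 = 0.5627
Wq = ρ/(μ−λ) = 0.5627/(83.28 − 46.86) = 0.5627/36.42 = 0.01545 hr

Final: 0.01545 hr


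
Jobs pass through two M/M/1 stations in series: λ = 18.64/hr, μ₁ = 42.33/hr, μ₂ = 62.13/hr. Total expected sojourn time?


Each node sees arrival rate λ = 18.64/hr (tandem ⇒ throughput preserved).
W₁ = 1/(μ₁−λ) = 1/(42.33−18.64) = 0.04221 hr
W₂ = 1/(μ₂−λ) = 1/(62.13−18.64) = 0.02299 hr
W_total = W₁ + W₂ = 0.04221 + 0.02299 = 0.06521 hr

Final: 0.06521 hr


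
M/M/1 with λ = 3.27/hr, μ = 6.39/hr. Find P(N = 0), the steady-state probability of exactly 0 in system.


ρ = 3.27/6.39 = 0.5117
P_n = (1−ρ)·ρ^n = (1 − 0.5117)·0.5117^0 = 0.4883·1.000000 = 0.488263

Final: 0.488263


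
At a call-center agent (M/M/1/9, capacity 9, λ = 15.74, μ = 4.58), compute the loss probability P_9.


ρ = λ/μ = 15.74/4.58 = 3.4367
P_K = (1−ρ)ρ^K/(1−ρ^(K+1)) = (-2.4367·66873.376266)/(1 − 229822.476512)
= -162949.100246/-229821.476512 = 0.709025

Final: 0.709025


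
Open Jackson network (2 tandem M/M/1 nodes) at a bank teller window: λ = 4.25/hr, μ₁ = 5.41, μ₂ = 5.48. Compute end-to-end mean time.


Each node sees arrival rate λ = 4.25/hr (tandem ⇒ throughput preserved).
W₁ = 1/(μ₁−λ) = 1/(5.41−4.25) = 0.86207 hr
W₂ = 1/(μ₂−λ) = 1/(5.48−4.25) = 0.81301 hr
W_total = W₁ + W₂ = 0.86207 + 0.81301 = 1.67508 hr

Final: 1.67508 hr


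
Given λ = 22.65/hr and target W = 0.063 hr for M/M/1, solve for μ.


W = 1/(μ−λ) ⇒ μ − λ = 1/W = 1/0.063 = 15.8730
μ = λ + 1/W = 22.65 + 15.8730 = 38.5230 per hr

Final: 38.5230 /hr


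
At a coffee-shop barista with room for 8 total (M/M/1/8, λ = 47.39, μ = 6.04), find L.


ρ = 47.39/6.04 = 7.8460
L = ρ[1 − (K+1)ρ^K + Kρ^(K+1)] / [(1−ρ)(1−ρ^(K+1))]
Numerator: 7.8460·(1 − 9·14361445.703702 + 8·112680283.426897) = 6058617366.408805
Denominator: (-6.8460)·(-112680282.426897) = 771412198.402683
L = 6058617366.408805/771412198.402683 = 7.8539

Final: 7.8539


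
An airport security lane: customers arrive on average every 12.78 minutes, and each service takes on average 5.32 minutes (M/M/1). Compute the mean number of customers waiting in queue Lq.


λ = 60/12.78 = 4.6948 /hr
μ = 60/5.32 = 11.2782 /hr
ρ = λ/μ = 4.6948/11.2782 = 0.4163
Lq = ρ²/(1−ρ) = 0.1733/0.5837 = 0.2969

Final: 0.2969


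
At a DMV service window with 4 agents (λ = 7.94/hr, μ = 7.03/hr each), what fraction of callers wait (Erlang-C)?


a = λ/μ = 1.1294; ρ = a/4 = 0.2824
P₀ = 0.322385 (from M/M/c formula)
C(c,a) = [a^c/(c!(1−ρ))]·P₀ = [1.62727/(24·0.7176)]·0.322385
= 0.09448·0.322385 = 0.030459

Final: 0.030459


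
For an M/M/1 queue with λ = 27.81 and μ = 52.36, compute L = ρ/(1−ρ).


ρ = λ/μ = 27.81/52.36 = 0.5311
L = ρ/(1−ρ) = 0.5311/(1 − 0.5311) = 0.5311/0.4689 = 1.1328

Final: 1.1328


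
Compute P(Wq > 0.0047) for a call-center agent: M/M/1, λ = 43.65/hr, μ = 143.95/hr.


ρ = 43.65/143.95 = 0.3032
P(Wq > t) = ρ·e^{−(μ−λ)t} = 0.3032·e^{−0.4714}
= 0.3032·0.624122 = 0.189253

Final: 0.189253


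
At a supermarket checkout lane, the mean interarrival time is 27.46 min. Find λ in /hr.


λ = 1/(interarrival time) in consistent units.
1 hour = 60 min, so λ = 60/27.46 = 2.1850 per hour

Final: 2.1850 /hr


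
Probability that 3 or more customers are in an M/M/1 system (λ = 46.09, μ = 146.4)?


ρ = 46.09/146.4 = 0.3148
P(N ≥ n) = ρ^n = 0.3148^3 = 0.031203

Final: 0.031203


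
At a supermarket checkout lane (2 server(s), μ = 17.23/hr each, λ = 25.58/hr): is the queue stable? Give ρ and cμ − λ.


Total capacity cμ = 2·17.23 = 34.46/hr
ρ = λ/(cμ) = 25.58/34.46 = 0.7423
Stable ⇔ ρ < 1: YES
Spare capacity = cμ − λ = 34.46 − 25.58 = 8.88/hr

Final: ρ = 0.7423; stable; margin = 8.88/hr


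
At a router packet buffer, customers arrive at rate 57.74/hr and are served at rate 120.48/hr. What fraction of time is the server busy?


ρ = λ/μ = 57.74/120.48 = 0.4792

Final: 0.4792


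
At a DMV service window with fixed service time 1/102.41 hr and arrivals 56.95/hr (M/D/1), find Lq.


ρ = 56.95/102.41 = 0.5561
M/D/1: Lq = ρ²/(2(1−ρ)) = 0.3092/(2·0.4439) = 0.34833

Final: 0.34833


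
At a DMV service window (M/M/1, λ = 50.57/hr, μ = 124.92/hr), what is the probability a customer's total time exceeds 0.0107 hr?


W ~ Exponential(μ−λ) for M/M/1.
μ − λ = 124.92 − 50.57 = 74.3500
P(W > t) = e^{−(μ−λ)t} = e^{−0.7955} = 0.451335

Final: 0.451335


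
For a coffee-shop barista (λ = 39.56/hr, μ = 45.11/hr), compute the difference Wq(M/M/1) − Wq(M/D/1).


ρ = 39.56/45.11 = 0.8770
Wq(M/M/1) = ρ/(μ−λ) = 0.8770/5.55 = 0.15801 hr
Wq(M/D/1) = ρ/(2(μ−λ)) = 0.07901 hr
Savings = 0.15801 − 0.07901 = 0.07901 hr

Final: 0.07901 hr


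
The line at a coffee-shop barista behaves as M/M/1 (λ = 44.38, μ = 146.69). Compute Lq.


ρ = 44.38/146.69 = 0.3025
Lq = ρ²/(1−ρ) = 0.09153/0.6975 = 0.1312

Final: 0.1312


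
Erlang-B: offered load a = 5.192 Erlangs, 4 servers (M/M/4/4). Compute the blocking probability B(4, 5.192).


B(c,a) = (a^c/c!) / Σ_{k=0}^{c} a^k/k!
a^4/4! = 30.278022
Σ terms (k=0..4): 1.00000 + 5.19200 + 13.47843 + 23.32667 + 30.27802 = 73.275127
B = 30.278022/73.275127 = 0.413210

Final: 0.413210


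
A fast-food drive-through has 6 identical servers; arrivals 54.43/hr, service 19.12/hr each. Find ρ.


ρ = λ/(cμ) = 54.43/(6·19.12) = 54.43/114.72 = 0.4745

Final: 0.4745


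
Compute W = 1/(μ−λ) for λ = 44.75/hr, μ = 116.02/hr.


W = 1/(μ−λ) = 1/(116.02 − 44.75) = 1/71.27 = 0.01403 hr

Final: 0.01403 hr


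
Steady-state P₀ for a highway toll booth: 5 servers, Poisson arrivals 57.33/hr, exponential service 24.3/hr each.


a = λ/μ = 57.33/24.3 = 2.3593; ρ = a/c = 0.4719
Σ_{k=0}^{4} a^k/k! (terms k=0..4) = 1.00000 + 2.35926 + 2.78305 + 2.18865 + 1.29090 = 9.62186
Tail: a^5/(5!(1−ρ)) = 73.09343/(120·0.5281) = 1.15330
P₀ = 1/(9.62186 + 1.15330) = 1/10.77515 = 0.092806

Final: 0.092806


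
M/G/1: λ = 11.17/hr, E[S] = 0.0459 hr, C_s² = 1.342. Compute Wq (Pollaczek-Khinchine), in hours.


ρ = λ·E[S] = 11.17·0.0459 = 0.5127
E[S²] = E[S]²(1+C_s²) = 0.0459²·(1+1.342) = 0.004934
Wq = λ·E[S²]/(2(1−ρ)) = 11.17·0.004934/(2·0.4873) = 0.05655 hr

Final: 0.05655 hr


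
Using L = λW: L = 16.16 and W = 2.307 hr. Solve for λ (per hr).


λ = L/W = 16.16/2.307 = 7.0048 /hr

Final: 7.0048 /hr


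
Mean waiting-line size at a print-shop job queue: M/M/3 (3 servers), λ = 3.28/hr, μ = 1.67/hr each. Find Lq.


a = λ/μ = 1.9641; ρ = a/3 = 0.6547
P₀ = 0.116962
Lq = P₀·a^c·ρ / (c!·(1−ρ)²) = 0.116962·7.57656·0.6547/(6·0.11924)
= 0.81094

Final: 0.81094


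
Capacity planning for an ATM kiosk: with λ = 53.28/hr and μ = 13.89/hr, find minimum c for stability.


Stability requires cμ > λ ⇔ c > λ/μ.
λ/μ = 53.28/13.89 = 3.8359
Minimum integer c = ⌊3.8359⌋ + 1 = 4
Check: 4·13.89 = 55.56 > 53.28, while 3·13.89 = 41.67 ≤ 53.28

Final: 4 servers


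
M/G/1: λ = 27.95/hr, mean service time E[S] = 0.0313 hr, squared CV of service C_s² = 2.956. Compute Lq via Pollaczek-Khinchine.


ρ = λ·E[S] = 27.95·0.0313 = 0.8748
Lq = ρ²(1+C_s²)/(2(1−ρ)) = 0.7653·(1+2.956)/(2·0.1252)
= 0.7653·3.9560/0.2503 = 12.09472

Final: 12.09472


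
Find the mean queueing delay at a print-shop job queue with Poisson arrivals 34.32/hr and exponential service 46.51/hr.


ρ = 34.32/46.51 = 0.7379
Wq = ρ/(μ−λ) = 0.7379/(46.51 − 34.32) = 0.7379/12.19 = 0.06053 hr

Final: 0.06053 hr


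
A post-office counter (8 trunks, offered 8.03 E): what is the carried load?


B(8,8.03) = 0.237234 (Erlang-B)
Carried load = a(1 − B) = 8.03·(1 − 0.237234) = 8.03·0.762766 = 6.1250 E

Final: 6.1250 Erlangs


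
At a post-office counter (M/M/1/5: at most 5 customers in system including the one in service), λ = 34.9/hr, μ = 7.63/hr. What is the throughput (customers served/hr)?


ρ = 4.5740; P_K = (1−ρ)ρ^5/(1−ρ^6) = 0.781461
λ_eff = λ(1 − P_K) = 34.9·(1 − 0.781461) = 34.9·0.218539 = 7.6270 /hr

Final: 7.6270 /hr


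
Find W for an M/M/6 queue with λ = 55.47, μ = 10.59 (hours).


a = 5.2380; ρ = 0.8730; P₀ = 0.002994
Lq = P₀·a^c·ρ/(c!(1−ρ)²) = 4.64818
Wq = Lq/λ = 4.64818/55.47 = 0.08380 hr
W = Wq + 1/μ = 0.08380 + 0.09443 = 0.17823 hr

Final: 0.17823 hr


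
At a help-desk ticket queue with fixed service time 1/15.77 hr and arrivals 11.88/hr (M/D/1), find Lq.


ρ = 11.88/15.77 = 0.7533
M/D/1: Lq = ρ²/(2(1−ρ)) = 0.5675/(2·0.2467) = 1.15033

Final: 1.15033


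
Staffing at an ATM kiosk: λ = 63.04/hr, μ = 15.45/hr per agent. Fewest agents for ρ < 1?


Stability requires cμ > λ ⇔ c > λ/μ.
λ/μ = 63.04/15.45 = 4.0803
Minimum integer c = ⌊4.0803⌋ + 1 = 5
Check: 5·15.45 = 77.25 > 63.04, while 4·15.45 = 61.80 ≤ 63.04

Final: 5 servers


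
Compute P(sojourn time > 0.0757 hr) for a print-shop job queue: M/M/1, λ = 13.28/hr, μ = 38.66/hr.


W ~ Exponential(μ−λ) for M/M/1.
μ − λ = 38.66 − 13.28 = 25.3800
P(W > t) = e^{−(μ−λ)t} = e^{−1.9213} = 0.146421

Final: 0.146421


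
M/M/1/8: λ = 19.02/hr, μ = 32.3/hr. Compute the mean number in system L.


ρ = 19.02/32.3 = 0.5889
L = ρ[1 − (K+1)ρ^K + Kρ^(K+1)] / [(1−ρ)(1−ρ^(K+1))]
Numerator: 0.5889·(1 − 9·0.014457 + 8·0.008513) = 0.552342
Denominator: (0.4111)·(0.991487) = 0.407646
L = 0.552342/0.407646 = 1.3550

Final: 1.3550


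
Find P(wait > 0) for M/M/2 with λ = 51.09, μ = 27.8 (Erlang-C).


a = λ/μ = 1.8378; ρ = a/2 = 0.9189
P₀ = 0.042272 (from M/M/c formula)
C(c,a) = [a^c/(c!(1−ρ))]·P₀ = [3.37740/(2·0.08112)]·0.042272
= 20.81855·0.042272 = 0.880042

Final: 0.880042


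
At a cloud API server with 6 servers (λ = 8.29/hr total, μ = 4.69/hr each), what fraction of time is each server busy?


ρ = λ/(cμ) = 8.29/(6·4.69) = 8.29/28.14 = 0.2946

Final: 0.2946


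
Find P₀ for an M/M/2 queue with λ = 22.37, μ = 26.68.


a = λ/μ = 22.37/26.68 = 0.8385; ρ = a/c = 0.4192
Σ_{k=0}^{1} a^k/k! (terms k=0..1) = 1.00000 + 0.83846 = 1.83846
Tail: a^2/(2!(1−ρ)) = 0.70301/(2·0.5808) = 0.60524
P₀ = 1/(1.83846 + 0.60524) = 1/2.44369 = 0.409217

Final: 0.409217


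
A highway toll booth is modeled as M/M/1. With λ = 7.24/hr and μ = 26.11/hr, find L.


ρ = λ/μ = 7.24/26.11 = 0.2773
L = ρ/(1−ρ) = 0.2773/(1 − 0.2773) = 0.2773/0.7227 = 0.3837

Final: 0.3837


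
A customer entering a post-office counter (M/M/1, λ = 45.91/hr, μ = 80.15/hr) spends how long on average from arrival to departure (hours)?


W = 1/(μ−λ) = 1/(80.15 − 45.91) = 1/34.24 = 0.02921 hr

Final: 0.02921 hr


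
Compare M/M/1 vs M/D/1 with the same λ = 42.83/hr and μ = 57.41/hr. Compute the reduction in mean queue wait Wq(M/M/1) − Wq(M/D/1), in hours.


ρ = 42.83/57.41 = 0.7460
Wq(M/M/1) = ρ/(μ−λ) = 0.7460/14.58 = 0.05117 hr
Wq(M/D/1) = ρ/(2(μ−λ)) = 0.02558 hr
Savings = 0.05117 − 0.02558 = 0.02558 hr

Final: 0.02558 hr


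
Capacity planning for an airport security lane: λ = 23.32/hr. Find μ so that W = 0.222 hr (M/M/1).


W = 1/(μ−λ) ⇒ μ − λ = 1/W = 1/0.222 = 4.5045
μ = λ + 1/W = 23.32 + 4.5045 = 27.8245 per hr

Final: 27.8245 /hr


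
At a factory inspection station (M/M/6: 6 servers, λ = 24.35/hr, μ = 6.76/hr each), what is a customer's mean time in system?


a = 3.6021; ρ = 0.6003; P₀ = 0.025949
Lq = P₀·a^c·ρ/(c!(1−ρ)²) = 0.29589
Wq = Lq/λ = 0.29589/24.35 = 0.01215 hr
W = Wq + 1/μ = 0.01215 + 0.14793 = 0.16008 hr

Final: 0.16008 hr


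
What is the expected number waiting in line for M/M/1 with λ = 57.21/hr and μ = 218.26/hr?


ρ = 57.21/218.26 = 0.2621
Lq = ρ²/(1−ρ) = 0.06871/0.7379 = 0.09311

Final: 0.09311


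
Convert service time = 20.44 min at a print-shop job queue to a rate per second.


μ = 1/(service time) in consistent units.
1 second = 0.0166667 min, so μ = 0.0166667/20.44 = 0.0008154 per second

Final: 0.0008154 /sec


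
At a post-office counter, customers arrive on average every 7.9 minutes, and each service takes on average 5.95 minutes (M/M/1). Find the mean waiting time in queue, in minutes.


λ = 60/7.9 = 7.5949 /hr
μ = 60/5.95 = 10.0840 /hr
ρ = λ/μ = 7.5949/10.0840 = 0.7532
Wq = ρ/(μ−λ) = 0.7532/(10.0840−7.5949) = 0.30259 hr
In minutes: 0.30259·60 = 18.155 min

Final: 18.155 min


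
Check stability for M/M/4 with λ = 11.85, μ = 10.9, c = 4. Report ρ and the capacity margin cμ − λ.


Total capacity cμ = 4·10.9 = 43.60/hr
ρ = λ/(cμ) = 11.85/43.60 = 0.2718
Stable ⇔ ρ < 1: YES
Spare capacity = cμ − λ = 43.60 − 11.85 = 31.75/hr

Final: ρ = 0.2718; stable; margin = 31.75/hr


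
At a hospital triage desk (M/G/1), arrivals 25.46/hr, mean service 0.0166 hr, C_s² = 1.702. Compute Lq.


ρ = λ·E[S] = 25.46·0.0166 = 0.4226
Lq = ρ²(1+C_s²)/(2(1−ρ)) = 0.1786·(1+1.702)/(2·0.5774)
= 0.1786·2.7020/1.1547 = 0.41796

Final: 0.41796


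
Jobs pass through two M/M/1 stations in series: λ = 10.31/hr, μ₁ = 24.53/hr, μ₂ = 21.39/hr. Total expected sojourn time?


Each node sees arrival rate λ = 10.31/hr (tandem ⇒ throughput preserved).
W₁ = 1/(μ₁−λ) = 1/(24.53−10.31) = 0.07032 hr
W₂ = 1/(μ₂−λ) = 1/(21.39−10.31) = 0.09025 hr
W_total = W₁ + W₂ = 0.07032 + 0.09025 = 0.16058 hr

Final: 0.16058 hr


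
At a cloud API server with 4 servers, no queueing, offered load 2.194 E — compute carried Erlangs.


B(4,2.194) = 0.115951 (Erlang-B)
Carried load = a(1 − B) = 2.194·(1 − 0.115951) = 2.194·0.884049 = 1.9396 E

Final: 1.9396 Erlangs


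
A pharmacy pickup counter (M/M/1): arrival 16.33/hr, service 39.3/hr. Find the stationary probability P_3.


ρ = 16.33/39.3 = 0.4155
P_n = (1−ρ)·ρ^n = (1 − 0.4155)·0.4155^3 = 0.5845·0.071743 = 0.041932

Final: 0.041932


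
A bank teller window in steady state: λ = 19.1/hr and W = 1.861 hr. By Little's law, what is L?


L = λW = 19.1·1.861 = 35.5451

Final: 35.5451


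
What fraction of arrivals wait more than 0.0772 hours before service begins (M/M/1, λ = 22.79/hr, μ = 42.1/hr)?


ρ = 22.79/42.1 = 0.5413
P(Wq > t) = ρ·e^{−(μ−λ)t} = 0.5413·e^{−1.4907}
= 0.5413·0.225208 = 0.121912

Final: 0.121912


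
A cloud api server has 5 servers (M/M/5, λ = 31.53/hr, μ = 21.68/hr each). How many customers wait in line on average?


a = λ/μ = 1.4543; ρ = a/5 = 0.2909
P₀ = 0.233241
Lq = P₀·a^c·ρ / (c!·(1−ρ)²) = 0.233241·6.50614·0.2909/(120·0.50287)
= 0.007315

Final: 0.007315


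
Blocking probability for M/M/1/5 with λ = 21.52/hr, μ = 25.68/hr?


ρ = λ/μ = 21.52/25.68 = 0.8380
P_K = (1−ρ)ρ^K/(1−ρ^(K+1)) = (0.1620·0.413272)/(1 − 0.346325)
= 0.066948/0.653675 = 0.102417

Final: 0.102417


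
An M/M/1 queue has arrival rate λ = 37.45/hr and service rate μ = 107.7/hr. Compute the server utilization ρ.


ρ = λ/μ = 37.45/107.7 = 0.3477

Final: 0.3477


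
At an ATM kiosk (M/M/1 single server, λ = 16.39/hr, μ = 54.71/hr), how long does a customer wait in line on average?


ρ = 16.39/54.71 = 0.2996
Wq = ρ/(μ−λ) = 0.2996/(54.71 − 16.39) = 0.2996/38.32 = 0.007818 hr

Final: 0.007818 hr


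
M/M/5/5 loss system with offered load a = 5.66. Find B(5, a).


B(c,a) = (a^c/c!) / Σ_{k=0}^{c} a^k/k!
a^5/5! = 48.406191
Σ terms (k=0..5): 1.00000 + 5.66000 + 16.01780 + 30.22025 + 42.76165 + 48.40619 = 144.065893
B = 48.406191/144.065893 = 0.336000

Final: 0.336000


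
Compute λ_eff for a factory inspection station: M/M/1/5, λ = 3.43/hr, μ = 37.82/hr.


ρ = 0.09069; P_K = (1−ρ)ρ^5/(1−ρ^6) = 0.000005579
λ_eff = λ(1 − P_K) = 3.43·(1 − 0.000005579) = 3.43·0.999994 = 3.4300 /hr

Final: 3.4300 /hr


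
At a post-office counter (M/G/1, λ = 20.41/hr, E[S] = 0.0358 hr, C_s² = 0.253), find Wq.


ρ = λ·E[S] = 20.41·0.0358 = 0.7307
E[S²] = E[S]²(1+C_s²) = 0.0358²·(1+0.253) = 0.001606
Wq = λ·E[S²]/(2(1−ρ)) = 20.41·0.001606/(2·0.2693) = 0.06085 hr

Final: 0.06085 hr


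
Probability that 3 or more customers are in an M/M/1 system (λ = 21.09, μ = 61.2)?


ρ = 21.09/61.2 = 0.3446
P(N ≥ n) = ρ^n = 0.3446^3 = 0.040924

Final: 0.040924


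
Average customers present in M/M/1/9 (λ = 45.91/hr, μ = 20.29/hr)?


ρ = 45.91/20.29 = 2.2627
L = ρ[1 − (K+1)ρ^K + Kρ^(K+1)] / [(1−ρ)(1−ρ^(K+1))]
Numerator: 2.2627·(1 − 10·1554.630600 + 9·3517.648636) = 36459.942911
Denominator: (-1.2627)·(-3516.648636) = 4440.440515
L = 36459.942911/4440.440515 = 8.2109

Final: 8.2109


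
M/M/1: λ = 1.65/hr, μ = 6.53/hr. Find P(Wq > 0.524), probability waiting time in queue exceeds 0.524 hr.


ρ = 1.65/6.53 = 0.2527
P(Wq > t) = ρ·e^{−(μ−λ)t} = 0.2527·e^{−2.5571}
= 0.2527·0.077528 = 0.019590

Final: 0.019590


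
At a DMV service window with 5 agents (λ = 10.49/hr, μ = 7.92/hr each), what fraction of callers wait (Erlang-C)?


a = λ/μ = 1.3245; ρ = a/5 = 0.2649
P₀ = 0.265722 (from M/M/c formula)
C(c,a) = [a^c/(c!(1−ρ))]·P₀ = [4.07616/(120·0.7351)]·0.265722
= 0.04621·0.265722 = 0.012279

Final: 0.012279


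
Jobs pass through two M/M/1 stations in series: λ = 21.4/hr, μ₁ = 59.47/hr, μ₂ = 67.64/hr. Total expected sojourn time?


Each node sees arrival rate λ = 21.4/hr (tandem ⇒ throughput preserved).
W₁ = 1/(μ₁−λ) = 1/(59.47−21.4) = 0.02627 hr
W₂ = 1/(μ₂−λ) = 1/(67.64−21.4) = 0.02163 hr
W_total = W₁ + W₂ = 0.02627 + 0.02163 = 0.04789 hr

Final: 0.04789 hr


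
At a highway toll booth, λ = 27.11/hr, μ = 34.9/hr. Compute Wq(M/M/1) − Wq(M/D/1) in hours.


ρ = 27.11/34.9 = 0.7768
Wq(M/M/1) = ρ/(μ−λ) = 0.7768/7.79 = 0.09972 hr
Wq(M/D/1) = ρ/(2(μ−λ)) = 0.04986 hr
Savings = 0.09972 − 0.04986 = 0.04986 hr

Final: 0.04986 hr


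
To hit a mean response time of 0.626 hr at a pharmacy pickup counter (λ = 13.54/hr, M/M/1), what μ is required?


W = 1/(μ−λ) ⇒ μ − λ = 1/W = 1/0.626 = 1.5974
μ = λ + 1/W = 13.54 + 1.5974 = 15.1374 per hr

Final: 15.1374 /hr


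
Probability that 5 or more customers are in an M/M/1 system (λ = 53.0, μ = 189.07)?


ρ = 53.0/189.07 = 0.2803
P(N ≥ n) = ρ^n = 0.2803^5 = 0.001731

Final: 0.001731


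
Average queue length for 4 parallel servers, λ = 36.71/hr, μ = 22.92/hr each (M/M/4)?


a = λ/μ = 1.6017; ρ = a/4 = 0.4004
P₀ = 0.198949
Lq = P₀·a^c·ρ / (c!·(1−ρ)²) = 0.198949·6.58081·0.4004/(24·0.35950)
= 0.06076

Final: 0.06076


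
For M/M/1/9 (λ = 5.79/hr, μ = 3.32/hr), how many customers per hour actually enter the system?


ρ = 1.7440; P_K = (1−ρ)ρ^9/(1−ρ^10) = 0.428243
λ_eff = λ(1 − P_K) = 5.79·(1 − 0.428243) = 5.79·0.571757 = 3.3105 /hr

Final: 3.3105 /hr


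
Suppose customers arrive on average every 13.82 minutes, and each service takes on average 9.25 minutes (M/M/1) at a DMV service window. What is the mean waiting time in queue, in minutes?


λ = 60/13.82 = 4.3415 /hr
μ = 60/9.25 = 6.4865 /hr
ρ = λ/μ = 4.3415/6.4865 = 0.6693
Wq = ρ/(μ−λ) = 0.6693/(6.4865−4.3415) = 0.31204 hr
In minutes: 0.31204·60 = 18.723 min

Final: 18.723 min


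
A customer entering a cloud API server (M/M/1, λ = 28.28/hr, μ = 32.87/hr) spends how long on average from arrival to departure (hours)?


W = 1/(μ−λ) = 1/(32.87 − 28.28) = 1/4.59 = 0.2179 hr

Final: 0.2179 hr


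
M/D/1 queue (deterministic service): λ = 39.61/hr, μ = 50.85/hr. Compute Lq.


ρ = 39.61/50.85 = 0.7790
M/D/1: Lq = ρ²/(2(1−ρ)) = 0.6068/(2·0.2210) = 1.37253

Final: 1.37253


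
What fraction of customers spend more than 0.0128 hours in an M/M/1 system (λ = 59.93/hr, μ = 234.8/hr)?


W ~ Exponential(μ−λ) for M/M/1.
μ − λ = 234.8 − 59.93 = 174.8700
P(W > t) = e^{−(μ−λ)t} = e^{−2.2383} = 0.106636

Final: 0.106636


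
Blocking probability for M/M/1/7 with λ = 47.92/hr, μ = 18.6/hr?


ρ = λ/μ = 47.92/18.6 = 2.5763
P_K = (1−ρ)ρ^K/(1−ρ^(K+1)) = (-1.5763·753.402499)/(1 − 1941.024072)
= -1187.621573/-1940.024072 = 0.612168

Final: 0.612168


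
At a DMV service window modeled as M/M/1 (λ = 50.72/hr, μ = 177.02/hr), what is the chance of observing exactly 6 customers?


ρ = 50.72/177.02 = 0.2865
P_n = (1−ρ)·ρ^n = (1 − 0.2865)·0.2865^6 = 0.7135·0.0005533 = 0.0003948

Final: 0.0003948


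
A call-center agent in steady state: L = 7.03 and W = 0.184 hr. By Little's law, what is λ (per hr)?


λ = L/W = 7.03/0.184 = 38.2065 /hr

Final: 38.2065 /hr


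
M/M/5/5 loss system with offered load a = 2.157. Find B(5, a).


B(c,a) = (a^c/c!) / Σ_{k=0}^{c} a^k/k!
a^5/5! = 0.389107
Σ terms (k=0..5): 1.00000 + 2.15700 + 2.32632 + 1.67263 + 0.90196 + 0.38911 = 8.447023
B = 0.389107/8.447023 = 0.046064

Final: 0.046064


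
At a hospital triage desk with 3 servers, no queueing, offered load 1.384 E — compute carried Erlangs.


B(3,1.384) = 0.116777 (Erlang-B)
Carried load = a(1 − B) = 1.384·(1 − 0.116777) = 1.384·0.883223 = 1.2224 E

Final: 1.2224 Erlangs


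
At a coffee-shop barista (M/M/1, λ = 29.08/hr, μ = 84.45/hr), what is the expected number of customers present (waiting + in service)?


ρ = λ/μ = 29.08/84.45 = 0.3443
L = ρ/(1−ρ) = 0.3443/(1 − 0.3443) = 0.3443/0.6557 = 0.5252

Final: 0.5252


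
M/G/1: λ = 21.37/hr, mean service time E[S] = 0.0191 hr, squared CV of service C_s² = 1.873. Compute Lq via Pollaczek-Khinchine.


ρ = λ·E[S] = 21.37·0.0191 = 0.4082
Lq = ρ²(1+C_s²)/(2(1−ρ)) = 0.1666·(1+1.873)/(2·0.5918)
= 0.1666·2.8730/1.1837 = 0.40437

Final: 0.40437


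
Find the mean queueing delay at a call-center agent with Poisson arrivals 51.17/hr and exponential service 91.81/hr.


ρ = 51.17/91.81 = 0.5573
Wq = ρ/(μ−λ) = 0.5573/(91.81 − 51.17) = 0.5573/40.64 = 0.01371 hr

Final: 0.01371 hr


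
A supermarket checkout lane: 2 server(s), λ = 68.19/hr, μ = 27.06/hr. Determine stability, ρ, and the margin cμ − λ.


Total capacity cμ = 2·27.06 = 54.12/hr
ρ = λ/(cμ) = 68.19/54.12 = 1.2600
Stable ⇔ ρ < 1: NO
Spare capacity = cμ − λ = 54.12 − 68.19 = -14.07/hr

Final: ρ = 1.2600; unstable; margin = -14.07/hr


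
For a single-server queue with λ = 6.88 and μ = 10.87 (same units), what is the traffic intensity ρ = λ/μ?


ρ = λ/μ = 6.88/10.87 = 0.6329

Final: 0.6329


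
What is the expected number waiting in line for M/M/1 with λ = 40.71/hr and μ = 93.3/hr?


ρ = 40.71/93.3 = 0.4363
Lq = ρ²/(1−ρ) = 0.1904/0.5637 = 0.3378

Final: 0.3378


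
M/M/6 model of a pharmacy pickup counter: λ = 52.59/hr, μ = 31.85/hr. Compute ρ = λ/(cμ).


ρ = λ/(cμ) = 52.59/(6·31.85) = 52.59/191.10 = 0.2752

Final: 0.2752


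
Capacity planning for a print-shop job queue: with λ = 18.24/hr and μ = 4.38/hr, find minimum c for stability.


Stability requires cμ > λ ⇔ c > λ/μ.
λ/μ = 18.24/4.38 = 4.1644
Minimum integer c = ⌊4.1644⌋ + 1 = 5
Check: 5·4.38 = 21.90 > 18.24, while 4·4.38 = 17.52 ≤ 18.24

Final: 5 servers


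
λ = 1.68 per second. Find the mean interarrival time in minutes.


Mean interarrival time = 1/λ = 1/1.68 second = 0.59524 second
In minutes: 0.59524 × 0.0166667 = 0.009921 min

Final: 0.009921 min


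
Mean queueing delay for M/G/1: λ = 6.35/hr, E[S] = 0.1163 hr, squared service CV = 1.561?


ρ = λ·E[S] = 6.35·0.1163 = 0.7385
E[S²] = E[S]²(1+C_s²) = 0.1163²·(1+1.561) = 0.034639
Wq = λ·E[S²]/(2(1−ρ)) = 6.35·0.034639/(2·0.2615) = 0.42058 hr

Final: 0.42058 hr


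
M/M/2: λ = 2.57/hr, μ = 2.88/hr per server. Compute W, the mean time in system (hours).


a = 0.8924; ρ = 0.4462; P₀ = 0.382953
Lq = P₀·a^c·ρ/(c!(1−ρ)²) = 0.22180
Wq = Lq/λ = 0.22180/2.57 = 0.08631 hr
W = Wq + 1/μ = 0.08631 + 0.34722 = 0.43353 hr

Final: 0.43353 hr


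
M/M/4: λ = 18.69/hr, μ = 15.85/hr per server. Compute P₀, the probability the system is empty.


a = λ/μ = 18.69/15.85 = 1.1792; ρ = a/c = 0.2948
Σ_{k=0}^{3} a^k/k! (terms k=0..3) = 1.00000 + 1.17918 + 0.69523 + 0.27327 = 3.14768
Tail: a^4/(4!(1−ρ)) = 1.93339/(24·0.7052) = 0.11423
P₀ = 1/(3.14768 + 0.11423) = 1/3.26191 = 0.306568

Final: 0.306568


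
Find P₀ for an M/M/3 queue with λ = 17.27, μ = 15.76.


a = λ/μ = 17.27/15.76 = 1.0958; ρ = a/c = 0.3653
Σ_{k=0}^{2} a^k/k! (terms k=0..2) = 1.00000 + 1.09581 + 0.60040 = 2.69621
Tail: a^3/(3!(1−ρ)) = 1.31586/(6·0.6347) = 0.34552
P₀ = 1/(2.69621 + 0.34552) = 1/3.04173 = 0.328760

Final: 0.328760


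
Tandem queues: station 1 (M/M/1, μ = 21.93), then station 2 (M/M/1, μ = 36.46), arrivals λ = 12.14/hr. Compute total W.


Each node sees arrival rate λ = 12.14/hr (tandem ⇒ throughput preserved).
W₁ = 1/(μ₁−λ) = 1/(21.93−12.14) = 0.10215 hr
W₂ = 1/(μ₂−λ) = 1/(36.46−12.14) = 0.04112 hr
W_total = W₁ + W₂ = 0.10215 + 0.04112 = 0.14326 hr

Final: 0.14326 hr


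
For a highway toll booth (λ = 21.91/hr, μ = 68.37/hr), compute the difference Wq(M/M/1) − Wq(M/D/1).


ρ = 21.91/68.37 = 0.3205
Wq(M/M/1) = ρ/(μ−λ) = 0.3205/46.46 = 0.006898 hr
Wq(M/D/1) = ρ/(2(μ−λ)) = 0.003449 hr
Savings = 0.006898 − 0.003449 = 0.003449 hr

Final: 0.003449 hr


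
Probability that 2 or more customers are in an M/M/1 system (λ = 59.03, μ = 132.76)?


ρ = 59.03/132.76 = 0.4446
P(N ≥ n) = ρ^n = 0.4446^2 = 0.197702

Final: 0.197702


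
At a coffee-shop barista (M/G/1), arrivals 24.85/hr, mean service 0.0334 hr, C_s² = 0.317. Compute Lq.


ρ = λ·E[S] = 24.85·0.0334 = 0.8300
Lq = ρ²(1+C_s²)/(2(1−ρ)) = 0.6889·(1+0.317)/(2·0.1700)
= 0.6889·1.3170/0.3400 = 2.66825

Final: 2.66825


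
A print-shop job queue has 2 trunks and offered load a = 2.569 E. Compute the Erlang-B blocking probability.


B(c,a) = (a^c/c!) / Σ_{k=0}^{c} a^k/k!
a^2/2! = 3.299880
Σ terms (k=0..2): 1.00000 + 2.56900 + 3.29988 = 6.868880
B = 3.299880/6.868880 = 0.480410

Final: 0.480410


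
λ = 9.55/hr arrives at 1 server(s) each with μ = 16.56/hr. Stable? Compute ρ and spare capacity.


Total capacity cμ = 1·16.56 = 16.56/hr
ρ = λ/(cμ) = 9.55/16.56 = 0.5767
Stable ⇔ ρ < 1: YES
Spare capacity = cμ − λ = 16.56 − 9.55 = 7.01/hr

Final: ρ = 0.5767; stable; margin = 7.01/hr


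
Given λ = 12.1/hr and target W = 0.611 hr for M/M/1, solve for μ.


W = 1/(μ−λ) ⇒ μ − λ = 1/W = 1/0.611 = 1.6367
μ = λ + 1/W = 12.1 + 1.6367 = 13.7367 per hr

Final: 13.7367 /hr


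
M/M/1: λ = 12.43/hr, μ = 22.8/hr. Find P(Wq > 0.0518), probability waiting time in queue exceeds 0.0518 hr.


ρ = 12.43/22.8 = 0.5452
P(Wq > t) = ρ·e^{−(μ−λ)t} = 0.5452·e^{−0.5372}
= 0.5452·0.584402 = 0.318602

Final: 0.318602


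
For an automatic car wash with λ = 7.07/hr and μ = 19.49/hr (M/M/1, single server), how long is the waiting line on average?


ρ = 7.07/19.49 = 0.3628
Lq = ρ²/(1−ρ) = 0.1316/0.6372 = 0.2065

Final: 0.2065


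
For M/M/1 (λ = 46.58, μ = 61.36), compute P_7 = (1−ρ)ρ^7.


ρ = 46.58/61.36 = 0.7591
P_n = (1−ρ)·ρ^n = (1 − 0.7591)·0.7591^7 = 0.2409·0.145278 = 0.034994

Final: 0.034994


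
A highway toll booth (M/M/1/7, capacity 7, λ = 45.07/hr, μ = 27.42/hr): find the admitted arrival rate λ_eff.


ρ = 1.6437; P_K = (1−ρ)ρ^7/(1−ρ^8) = 0.399104
λ_eff = λ(1 − P_K) = 45.07·(1 − 0.399104) = 45.07·0.600896 = 27.0824 /hr

Final: 27.0824 /hr


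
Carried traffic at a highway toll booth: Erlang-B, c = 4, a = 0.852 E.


B(4,0.852) = 0.009383 (Erlang-B)
Carried load = a(1 − B) = 0.852·(1 − 0.009383) = 0.852·0.990617 = 0.8440 E

Final: 0.8440 Erlangs


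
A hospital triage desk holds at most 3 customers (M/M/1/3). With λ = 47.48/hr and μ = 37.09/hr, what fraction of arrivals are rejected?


ρ = λ/μ = 47.48/37.09 = 1.2801
P_K = (1−ρ)ρ^K/(1−ρ^(K+1)) = (-0.2801·2.097788)/(1 − 2.685440)
= -0.587652/-1.685440 = 0.348664

Final: 0.348664


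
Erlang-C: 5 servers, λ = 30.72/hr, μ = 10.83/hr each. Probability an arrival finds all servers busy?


a = λ/μ = 2.8366; ρ = a/5 = 0.5673
P₀ = 0.055873 (from M/M/c formula)
C(c,a) = [a^c/(c!(1−ρ))]·P₀ = [183.63852/(120·0.4327)]·0.055873
= 3.53679·0.055873 = 0.197610

Final: 0.197610


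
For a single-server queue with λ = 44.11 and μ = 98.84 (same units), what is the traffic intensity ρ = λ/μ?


ρ = λ/μ = 44.11/98.84 = 0.4463

Final: 0.4463


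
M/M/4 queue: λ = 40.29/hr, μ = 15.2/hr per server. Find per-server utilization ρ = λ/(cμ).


ρ = λ/(cμ) = 40.29/(4·15.2) = 40.29/60.80 = 0.6627

Final: 0.6627


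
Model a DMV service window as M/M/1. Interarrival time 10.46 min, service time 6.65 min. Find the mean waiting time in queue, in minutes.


λ = 60/10.46 = 5.7361 /hr
μ = 60/6.65 = 9.0226 /hr
ρ = λ/μ = 5.7361/9.0226 = 0.6358
Wq = ρ/(μ−λ) = 0.6358/(9.0226−5.7361) = 0.19345 hr
In minutes: 0.19345·60 = 11.607 min

Final: 11.607 min


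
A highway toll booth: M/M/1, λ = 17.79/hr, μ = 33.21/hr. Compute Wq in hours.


ρ = 17.79/33.21 = 0.5357
Wq = ρ/(μ−λ) = 0.5357/(33.21 − 17.79) = 0.5357/15.42 = 0.03474 hr

Final: 0.03474 hr


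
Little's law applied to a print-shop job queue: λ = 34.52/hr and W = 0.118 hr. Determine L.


L = λW = 34.52·0.118 = 4.0734

Final: 4.0734


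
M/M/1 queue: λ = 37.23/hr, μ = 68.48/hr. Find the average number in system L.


ρ = λ/μ = 37.23/68.48 = 0.5437
L = ρ/(1−ρ) = 0.5437/(1 − 0.5437) = 0.5437/0.4563 = 1.1914

Final: 1.1914


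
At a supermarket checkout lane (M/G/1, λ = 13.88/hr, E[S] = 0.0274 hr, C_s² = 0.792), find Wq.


ρ = λ·E[S] = 13.88·0.0274 = 0.3803
E[S²] = E[S]²(1+C_s²) = 0.0274²·(1+0.792) = 0.001345
Wq = λ·E[S²]/(2(1−ρ)) = 13.88·0.001345/(2·0.6197) = 0.01507 hr

Final: 0.01507 hr


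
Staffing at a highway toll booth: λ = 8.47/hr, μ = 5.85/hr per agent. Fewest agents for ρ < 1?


Stability requires cμ > λ ⇔ c > λ/μ.
λ/μ = 8.47/5.85 = 1.4479
Minimum integer c = ⌊1.4479⌋ + 1 = 2
Check: 2·5.85 = 11.70 > 8.47, while 1·5.85 = 5.85 ≤ 8.47

Final: 2 servers


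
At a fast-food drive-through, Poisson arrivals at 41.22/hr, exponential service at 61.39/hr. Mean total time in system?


W = 1/(μ−λ) = 1/(61.39 − 41.22) = 1/20.17 = 0.04958 hr

Final: 0.04958 hr


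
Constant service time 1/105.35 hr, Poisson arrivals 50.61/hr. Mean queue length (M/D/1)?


ρ = 50.61/105.35 = 0.4804
M/D/1: Lq = ρ²/(2(1−ρ)) = 0.2308/(2·0.5196) = 0.22208

Final: 0.22208


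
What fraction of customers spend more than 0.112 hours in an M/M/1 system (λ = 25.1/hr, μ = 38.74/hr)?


W ~ Exponential(μ−λ) for M/M/1.
μ − λ = 38.74 − 25.1 = 13.6400
P(W > t) = e^{−(μ−λ)t} = e^{−1.5277} = 0.217039

Final: 0.217039


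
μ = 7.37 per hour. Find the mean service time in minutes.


Mean service time = 1/μ = 1/7.37 hour = 0.13569 hour
In minutes: 0.13569 × 60 = 8.1411 min

Final: 8.1411 min


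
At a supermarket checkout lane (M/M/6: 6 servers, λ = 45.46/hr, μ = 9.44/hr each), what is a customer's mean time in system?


a = 4.8157; ρ = 0.8026; P₀ = 0.005960
Lq = P₀·a^c·ρ/(c!(1−ρ)²) = 2.12693
Wq = Lq/λ = 2.12693/45.46 = 0.04679 hr
W = Wq + 1/μ = 0.04679 + 0.10593 = 0.15272 hr

Final: 0.15272 hr


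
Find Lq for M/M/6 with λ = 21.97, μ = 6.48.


a = λ/μ = 3.3904; ρ = a/6 = 0.5651
P₀ = 0.032549
Lq = P₀·a^c·ρ / (c!·(1−ρ)²) = 0.032549·1518.90393·0.5651/(720·0.18916)
= 0.20512

Final: 0.20512


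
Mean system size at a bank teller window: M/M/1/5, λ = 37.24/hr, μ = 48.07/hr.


ρ = 37.24/48.07 = 0.7747
L = ρ[1 − (K+1)ρ^K + Kρ^(K+1)] / [(1−ρ)(1−ρ^(K+1))]
Numerator: 0.7747·(1 − 6·0.279047 + 5·0.216179) = 0.315003
Denominator: (0.2253)·(0.783821) = 0.176592
L = 0.315003/0.176592 = 1.7838

Final: 1.7838


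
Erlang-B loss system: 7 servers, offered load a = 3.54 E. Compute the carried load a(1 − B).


B(7,3.54) = 0.041273 (Erlang-B)
Carried load = a(1 − B) = 3.54·(1 − 0.041273) = 3.54·0.958727 = 3.3939 E

Final: 3.3939 Erlangs


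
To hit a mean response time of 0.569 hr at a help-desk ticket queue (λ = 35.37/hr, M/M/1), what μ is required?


W = 1/(μ−λ) ⇒ μ − λ = 1/W = 1/0.569 = 1.7575
μ = λ + 1/W = 35.37 + 1.7575 = 37.1275 per hr

Final: 37.1275 /hr


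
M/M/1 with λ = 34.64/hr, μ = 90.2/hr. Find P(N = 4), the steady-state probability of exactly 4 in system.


ρ = 34.64/90.2 = 0.3840
P_n = (1−ρ)·ρ^n = (1 − 0.3840)·0.3840^4 = 0.6160·0.021751 = 0.013398

Final: 0.013398


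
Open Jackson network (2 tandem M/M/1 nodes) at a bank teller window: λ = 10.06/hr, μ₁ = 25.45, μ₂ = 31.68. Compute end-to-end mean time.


Each node sees arrival rate λ = 10.06/hr (tandem ⇒ throughput preserved).
W₁ = 1/(μ₁−λ) = 1/(25.45−10.06) = 0.06498 hr
W₂ = 1/(μ₂−λ) = 1/(31.68−10.06) = 0.04625 hr
W_total = W₁ + W₂ = 0.06498 + 0.04625 = 0.11123 hr

Final: 0.11123 hr
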